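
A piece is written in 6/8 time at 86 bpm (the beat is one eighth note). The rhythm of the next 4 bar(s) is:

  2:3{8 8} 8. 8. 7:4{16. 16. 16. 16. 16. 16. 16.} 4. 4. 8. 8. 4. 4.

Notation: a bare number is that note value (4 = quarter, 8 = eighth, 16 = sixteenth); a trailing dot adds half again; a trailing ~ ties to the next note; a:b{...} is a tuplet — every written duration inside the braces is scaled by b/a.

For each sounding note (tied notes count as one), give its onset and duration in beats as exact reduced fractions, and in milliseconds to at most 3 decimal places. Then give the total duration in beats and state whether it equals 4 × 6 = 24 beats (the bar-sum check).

1) 0.0ms=0b +1046.512ms=3/2b
2) 1046.512ms=3/2b +1046.512ms=3/2b
3) 2093.023ms=3b +1046.512ms=3/2b
4) 3139.535ms=9/2b +1046.512ms=3/2b
5) 4186.047ms=6b +299.003ms=3/7b
6) 4485.05ms=45/7b +299.003ms=3/7b
7) 4784.053ms=48/7b +299.003ms=3/7b
8) 5083.056ms=51/7b +299.003ms=3/7b
9) 5382.06ms=54/7b +299.003ms=3/7b
10) 5681.063ms=57/7b +299.003ms=3/7b
11) 5980.066ms=60/7b +299.003ms=3/7b
12) 6279.07ms=9b +2093.023ms=3b
13) 8372.093ms=12b +2093.023ms=3b
14) 10465.116ms=15b +1046.512ms=3/2b
15) 11511.628ms=33/2b +1046.512ms=3/2b
16) 12558.14ms=18b +2093.023ms=3b
17) 14651.163ms=21b +2093.023ms=3b
Σ=24b of 24 (86bpm 6/8) — PASS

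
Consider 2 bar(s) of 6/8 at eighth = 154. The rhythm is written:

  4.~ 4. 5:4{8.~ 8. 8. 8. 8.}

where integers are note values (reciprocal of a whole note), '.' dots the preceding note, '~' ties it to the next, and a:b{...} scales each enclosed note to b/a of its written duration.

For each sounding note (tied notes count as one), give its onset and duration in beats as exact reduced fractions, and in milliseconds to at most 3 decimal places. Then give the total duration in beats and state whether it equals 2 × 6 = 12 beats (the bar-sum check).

1) 0.0ms=0b +2337.662ms=6b
2) 2337.662ms=6b +935.065ms=12/5b
3) 3272.727ms=42/5b +467.532ms=6/5b
4) 3740.26ms=48/5b +467.532ms=6/5b
5) 4207.792ms=54/5b +467.532ms=6/5b
Σ=12b of 12 (154bpm 6/8) — PASS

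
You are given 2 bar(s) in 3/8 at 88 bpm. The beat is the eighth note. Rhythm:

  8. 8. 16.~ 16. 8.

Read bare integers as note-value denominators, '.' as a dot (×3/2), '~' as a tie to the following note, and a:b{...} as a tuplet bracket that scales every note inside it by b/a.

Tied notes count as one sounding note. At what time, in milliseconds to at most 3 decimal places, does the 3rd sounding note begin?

note 3 onset = 3b = 2045.455ms

1. 0.0ms @ 0 + 1022.727ms (3/2)
2. 1022.727ms @ 3/2 + 1022.727ms (3/2)
3. 2045.455ms @ 3 + 1022.727ms (3/2)
4. 3068.182ms @ 9/2 + 1022.727ms (3/2)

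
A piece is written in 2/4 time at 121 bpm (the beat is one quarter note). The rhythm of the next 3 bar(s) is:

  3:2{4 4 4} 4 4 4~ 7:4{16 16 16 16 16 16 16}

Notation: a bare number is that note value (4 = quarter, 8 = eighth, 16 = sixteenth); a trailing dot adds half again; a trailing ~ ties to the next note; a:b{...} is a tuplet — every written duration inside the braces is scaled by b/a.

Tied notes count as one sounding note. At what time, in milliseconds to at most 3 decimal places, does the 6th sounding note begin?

note 6 onset = 4b = 1983.471ms

1. 0.0ms @ 0 + 330.579ms (2/3)
2. 330.579ms @ 2/3 + 330.579ms (2/3)
3. 661.157ms @ 4/3 + 330.579ms (2/3)
4. 991.736ms @ 2 + 495.868ms (1)
5. 1487.603ms @ 3 + 495.868ms (1)
6. 1983.471ms @ 4 + 566.706ms (8/7)
7. 2550.177ms @ 36/7 + 70.838ms (1/7)
8. 2621.015ms @ 37/7 + 70.838ms (1/7)
9. 2691.854ms @ 38/7 + 70.838ms (1/7)
10. 2762.692ms @ 39/7 + 70.838ms (1/7)
11. 2833.53ms @ 40/7 + 70.838ms (1/7)
12. 2904.368ms @ 41/7 + 70.838ms (1/7)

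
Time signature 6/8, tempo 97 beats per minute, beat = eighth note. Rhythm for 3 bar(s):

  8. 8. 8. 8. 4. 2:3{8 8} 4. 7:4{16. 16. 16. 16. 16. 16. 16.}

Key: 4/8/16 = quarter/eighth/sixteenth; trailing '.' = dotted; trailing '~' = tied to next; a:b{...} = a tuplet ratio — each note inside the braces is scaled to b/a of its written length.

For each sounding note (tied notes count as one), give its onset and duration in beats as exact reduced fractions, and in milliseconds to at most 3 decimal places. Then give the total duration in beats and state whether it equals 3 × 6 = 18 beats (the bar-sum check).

1) 0.0ms=0b +927.835ms=3/2b
2) 927.835ms=3/2b +927.835ms=3/2b
3) 1855.67ms=3b +927.835ms=3/2b
4) 2783.505ms=9/2b +927.835ms=3/2b
5) 3711.34ms=6b +1855.67ms=3b
6) 5567.01ms=9b +927.835ms=3/2b
7) 6494.845ms=21/2b +927.835ms=3/2b
8) 7422.68ms=12b +1855.67ms=3b
9) 9278.351ms=15b +265.096ms=3/7b
10) 9543.446ms=108/7b +265.096ms=3/7b
11) 9808.542ms=111/7b +265.096ms=3/7b
12) 10073.638ms=114/7b +265.096ms=3/7b
13) 10338.733ms=117/7b +265.096ms=3/7b
14) 10603.829ms=120/7b +265.096ms=3/7b
15) 10868.925ms=123/7b +265.096ms=3/7b
Σ=18b of 18 (97bpm 6/8) — PASS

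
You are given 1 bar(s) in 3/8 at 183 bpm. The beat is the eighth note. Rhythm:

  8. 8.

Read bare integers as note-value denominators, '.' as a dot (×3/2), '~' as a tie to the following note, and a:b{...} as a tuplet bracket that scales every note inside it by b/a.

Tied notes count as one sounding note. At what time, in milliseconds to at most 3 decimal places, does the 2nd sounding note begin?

1. 0.0ms @ 0 + 491.803ms (3/2)
2. 491.803ms @ 3/2 + 491.803ms (3/2)

note 2 onset = 3/2b = 491.803ms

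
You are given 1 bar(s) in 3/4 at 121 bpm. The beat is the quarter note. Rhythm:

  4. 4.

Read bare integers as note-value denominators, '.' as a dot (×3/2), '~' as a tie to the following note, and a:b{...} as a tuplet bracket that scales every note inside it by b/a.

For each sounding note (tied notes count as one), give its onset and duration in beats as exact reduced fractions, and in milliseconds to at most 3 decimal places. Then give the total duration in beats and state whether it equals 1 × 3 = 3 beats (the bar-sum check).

1) 0.0ms=0b +743.802ms=3/2b
2) 743.802ms=3/2b +743.802ms=3/2b
Σ=3b of 3 (121bpm 3/4) — PASS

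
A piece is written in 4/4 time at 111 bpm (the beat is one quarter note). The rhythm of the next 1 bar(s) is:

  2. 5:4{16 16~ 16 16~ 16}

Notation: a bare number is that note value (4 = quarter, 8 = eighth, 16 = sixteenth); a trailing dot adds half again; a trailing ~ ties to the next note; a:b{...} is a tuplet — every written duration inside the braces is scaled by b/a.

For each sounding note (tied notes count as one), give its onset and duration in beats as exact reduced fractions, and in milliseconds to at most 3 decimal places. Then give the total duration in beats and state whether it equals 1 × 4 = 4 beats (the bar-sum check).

1) 0.0ms=0b +1621.622ms=3b
2) 1621.622ms=3b +108.108ms=1/5b
3) 1729.73ms=16/5b +216.216ms=2/5b
4) 1945.946ms=18/5b +216.216ms=2/5b
Σ=4b of 4 (111bpm 4/4) — PASS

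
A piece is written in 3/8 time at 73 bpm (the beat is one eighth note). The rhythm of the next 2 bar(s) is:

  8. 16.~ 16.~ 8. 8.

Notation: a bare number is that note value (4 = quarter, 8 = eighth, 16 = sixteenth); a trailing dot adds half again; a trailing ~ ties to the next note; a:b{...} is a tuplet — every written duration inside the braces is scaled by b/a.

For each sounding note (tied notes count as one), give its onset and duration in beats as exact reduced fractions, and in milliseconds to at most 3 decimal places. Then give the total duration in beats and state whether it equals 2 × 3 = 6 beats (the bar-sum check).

1) 0.0ms=0b +1232.877ms=3/2b
2) 1232.877ms=3/2b +2465.753ms=3b
3) 3698.63ms=9/2b +1232.877ms=3/2b
Σ=6b of 6 (73bpm 3/8) — PASS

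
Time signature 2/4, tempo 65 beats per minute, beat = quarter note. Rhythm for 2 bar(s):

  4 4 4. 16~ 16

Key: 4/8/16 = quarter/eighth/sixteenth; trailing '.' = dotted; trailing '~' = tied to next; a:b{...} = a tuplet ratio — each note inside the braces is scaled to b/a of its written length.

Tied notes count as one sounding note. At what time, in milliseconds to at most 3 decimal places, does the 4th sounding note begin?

1. 0.0ms @ 0 + 923.077ms (1)
2. 923.077ms @ 1 + 923.077ms (1)
3. 1846.154ms @ 2 + 1384.615ms (3/2)
4. 3230.769ms @ 7/2 + 461.538ms (1/2)

note 4 onset = 7/2b = 3230.769ms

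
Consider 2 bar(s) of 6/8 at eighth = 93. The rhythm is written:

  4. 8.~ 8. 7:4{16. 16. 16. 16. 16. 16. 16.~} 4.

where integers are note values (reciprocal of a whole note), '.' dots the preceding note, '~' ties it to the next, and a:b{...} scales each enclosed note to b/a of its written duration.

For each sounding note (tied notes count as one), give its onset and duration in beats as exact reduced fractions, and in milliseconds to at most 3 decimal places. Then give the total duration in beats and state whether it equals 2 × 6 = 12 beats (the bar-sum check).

1) 0.0ms=0b +1935.484ms=3b
2) 1935.484ms=3b +1935.484ms=3b
3) 3870.968ms=6b +276.498ms=3/7b
4) 4147.465ms=45/7b +276.498ms=3/7b
5) 4423.963ms=48/7b +276.498ms=3/7b
6) 4700.461ms=51/7b +276.498ms=3/7b
7) 4976.959ms=54/7b +276.498ms=3/7b
8) 5253.456ms=57/7b +276.498ms=3/7b
9) 5529.954ms=60/7b +2211.982ms=24/7b
Σ=12b of 12 (93bpm 6/8) — PASS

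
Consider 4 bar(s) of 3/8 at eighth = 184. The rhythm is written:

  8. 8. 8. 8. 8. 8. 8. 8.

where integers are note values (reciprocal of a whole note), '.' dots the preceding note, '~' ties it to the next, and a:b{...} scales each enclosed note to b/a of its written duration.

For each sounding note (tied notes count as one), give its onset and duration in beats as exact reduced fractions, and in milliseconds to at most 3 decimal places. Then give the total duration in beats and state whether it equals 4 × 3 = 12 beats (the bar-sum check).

1) 0.0ms=0b +489.13ms=3/2b
2) 489.13ms=3/2b +489.13ms=3/2b
3) 978.261ms=3b +489.13ms=3/2b
4) 1467.391ms=9/2b +489.13ms=3/2b
5) 1956.522ms=6b +489.13ms=3/2b
6) 2445.652ms=15/2b +489.13ms=3/2b
7) 2934.783ms=9b +489.13ms=3/2b
8) 3423.913ms=21/2b +489.13ms=3/2b
Σ=12b of 12 (184bpm 3/8) — PASS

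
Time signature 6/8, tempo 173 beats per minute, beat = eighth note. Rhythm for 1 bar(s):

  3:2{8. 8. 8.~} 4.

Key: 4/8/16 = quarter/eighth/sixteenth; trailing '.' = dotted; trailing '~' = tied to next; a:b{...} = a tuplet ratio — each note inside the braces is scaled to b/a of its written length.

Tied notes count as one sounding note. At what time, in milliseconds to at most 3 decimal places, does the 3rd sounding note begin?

note 3 onset = 2b = 693.642ms

1. 0.0ms @ 0 + 346.821ms (1)
2. 346.821ms @ 1 + 346.821ms (1)
3. 693.642ms @ 2 + 1387.283ms (4)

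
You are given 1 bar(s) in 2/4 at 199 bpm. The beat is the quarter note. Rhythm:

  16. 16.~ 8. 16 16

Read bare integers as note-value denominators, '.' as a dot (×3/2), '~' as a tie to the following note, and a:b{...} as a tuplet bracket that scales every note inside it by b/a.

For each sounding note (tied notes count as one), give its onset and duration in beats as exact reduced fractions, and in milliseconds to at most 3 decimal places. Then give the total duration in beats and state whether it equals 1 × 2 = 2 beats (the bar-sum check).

1) 0.0ms=0b +113.065ms=3/8b
2) 113.065ms=3/8b +339.196ms=9/8b
3) 452.261ms=3/2b +75.377ms=1/4b
4) 527.638ms=7/4b +75.377ms=1/4b
Σ=2b of 2 (199bpm 2/4) — PASS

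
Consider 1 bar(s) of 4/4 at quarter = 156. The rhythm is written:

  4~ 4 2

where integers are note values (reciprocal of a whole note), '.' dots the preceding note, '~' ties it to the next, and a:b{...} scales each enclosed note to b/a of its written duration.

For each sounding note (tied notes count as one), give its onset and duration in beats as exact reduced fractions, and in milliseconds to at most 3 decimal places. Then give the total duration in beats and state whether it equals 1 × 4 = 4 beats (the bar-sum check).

1) 0.0ms=0b +769.231ms=2b
2) 769.231ms=2b +769.231ms=2b
Σ=4b of 4 (156bpm 4/4) — PASS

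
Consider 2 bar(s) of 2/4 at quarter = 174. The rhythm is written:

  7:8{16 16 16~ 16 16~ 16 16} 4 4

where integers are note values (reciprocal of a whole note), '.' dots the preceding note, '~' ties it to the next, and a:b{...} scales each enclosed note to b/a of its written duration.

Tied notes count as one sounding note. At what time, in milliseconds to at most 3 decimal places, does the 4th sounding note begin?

1. 0.0ms @ 0 + 98.522ms (2/7)
2. 98.522ms @ 2/7 + 98.522ms (2/7)
3. 197.044ms @ 4/7 + 197.044ms (4/7)
4. 394.089ms @ 8/7 + 197.044ms (4/7)
5. 591.133ms @ 12/7 + 98.522ms (2/7)
6. 689.655ms @ 2 + 344.828ms (1)
7. 1034.483ms @ 3 + 344.828ms (1)

note 4 onset = 8/7b = 394.089ms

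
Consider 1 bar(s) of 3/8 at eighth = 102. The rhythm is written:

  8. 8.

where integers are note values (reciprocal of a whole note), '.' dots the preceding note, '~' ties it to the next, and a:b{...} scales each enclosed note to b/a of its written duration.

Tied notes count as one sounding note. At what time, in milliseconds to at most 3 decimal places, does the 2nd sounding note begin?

1. 0.0ms @ 0 + 882.353ms (3/2)
2. 882.353ms @ 3/2 + 882.353ms (3/2)

note 2 onset = 3/2b = 882.353ms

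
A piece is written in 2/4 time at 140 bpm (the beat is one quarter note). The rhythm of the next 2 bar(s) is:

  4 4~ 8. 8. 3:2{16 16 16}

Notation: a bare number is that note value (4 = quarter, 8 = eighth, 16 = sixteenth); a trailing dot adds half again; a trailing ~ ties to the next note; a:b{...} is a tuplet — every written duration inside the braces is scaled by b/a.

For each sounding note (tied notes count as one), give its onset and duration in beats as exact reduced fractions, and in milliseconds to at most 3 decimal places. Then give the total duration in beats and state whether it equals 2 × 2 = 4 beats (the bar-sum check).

1) 0.0ms=0b +428.571ms=1b
2) 428.571ms=1b +750.0ms=7/4b
3) 1178.571ms=11/4b +321.429ms=3/4b
4) 1500.0ms=7/2b +71.429ms=1/6b
5) 1571.429ms=11/3b +71.429ms=1/6b
6) 1642.857ms=23/6b +71.429ms=1/6b
Σ=4b of 4 (140bpm 2/4) — PASS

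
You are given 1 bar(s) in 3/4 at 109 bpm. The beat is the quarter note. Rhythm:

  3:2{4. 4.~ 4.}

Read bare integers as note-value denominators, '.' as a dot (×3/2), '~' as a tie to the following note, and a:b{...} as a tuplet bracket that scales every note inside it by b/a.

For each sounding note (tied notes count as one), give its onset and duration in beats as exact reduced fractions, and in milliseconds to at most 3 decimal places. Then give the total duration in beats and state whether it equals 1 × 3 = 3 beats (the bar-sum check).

1) 0.0ms=0b +550.459ms=1b
2) 550.459ms=1b +1100.917ms=2b
Σ=3b of 3 (109bpm 3/4) — PASS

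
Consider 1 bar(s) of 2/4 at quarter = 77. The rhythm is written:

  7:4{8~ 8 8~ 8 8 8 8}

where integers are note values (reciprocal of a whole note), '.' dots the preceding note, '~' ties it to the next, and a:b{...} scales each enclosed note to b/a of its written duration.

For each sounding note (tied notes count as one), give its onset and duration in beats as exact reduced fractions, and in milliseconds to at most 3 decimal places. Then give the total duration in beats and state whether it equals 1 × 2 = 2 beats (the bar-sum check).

1) 0.0ms=0b +445.269ms=4/7b
2) 445.269ms=4/7b +445.269ms=4/7b
3) 890.538ms=8/7b +222.635ms=2/7b
4) 1113.173ms=10/7b +222.635ms=2/7b
5) 1335.807ms=12/7b +222.635ms=2/7b
Σ=2b of 2 (77bpm 2/4) — PASS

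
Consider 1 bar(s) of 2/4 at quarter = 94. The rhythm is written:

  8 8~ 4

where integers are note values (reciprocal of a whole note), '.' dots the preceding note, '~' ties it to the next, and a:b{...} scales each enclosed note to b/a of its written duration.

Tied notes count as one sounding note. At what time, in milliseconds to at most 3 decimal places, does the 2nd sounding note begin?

1. 0.0ms @ 0 + 319.149ms (1/2)
2. 319.149ms @ 1/2 + 957.447ms (3/2)

note 2 onset = 1/2b = 319.149ms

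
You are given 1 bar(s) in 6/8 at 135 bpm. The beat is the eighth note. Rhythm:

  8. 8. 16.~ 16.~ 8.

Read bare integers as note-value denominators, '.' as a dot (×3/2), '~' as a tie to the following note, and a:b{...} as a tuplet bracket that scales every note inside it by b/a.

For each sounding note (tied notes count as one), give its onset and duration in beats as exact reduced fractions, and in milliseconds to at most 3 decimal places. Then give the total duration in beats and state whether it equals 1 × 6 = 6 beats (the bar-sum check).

1) 0.0ms=0b +666.667ms=3/2b
2) 666.667ms=3/2b +666.667ms=3/2b
3) 1333.333ms=3b +1333.333ms=3b
Σ=6b of 6 (135bpm 6/8) — PASS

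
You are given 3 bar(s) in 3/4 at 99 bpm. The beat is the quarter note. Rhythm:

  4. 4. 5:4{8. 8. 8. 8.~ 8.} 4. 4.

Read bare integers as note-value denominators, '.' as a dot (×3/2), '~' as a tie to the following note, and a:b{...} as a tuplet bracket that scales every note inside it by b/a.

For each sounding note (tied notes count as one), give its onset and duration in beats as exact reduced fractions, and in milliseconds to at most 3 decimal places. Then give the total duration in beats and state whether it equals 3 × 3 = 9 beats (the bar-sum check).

1) 0.0ms=0b +909.091ms=3/2b
2) 909.091ms=3/2b +909.091ms=3/2b
3) 1818.182ms=3b +363.636ms=3/5b
4) 2181.818ms=18/5b +363.636ms=3/5b
5) 2545.455ms=21/5b +363.636ms=3/5b
6) 2909.091ms=24/5b +727.273ms=6/5b
7) 3636.364ms=6b +909.091ms=3/2b
8) 4545.455ms=15/2b +909.091ms=3/2b
Σ=9b of 9 (99bpm 3/4) — PASS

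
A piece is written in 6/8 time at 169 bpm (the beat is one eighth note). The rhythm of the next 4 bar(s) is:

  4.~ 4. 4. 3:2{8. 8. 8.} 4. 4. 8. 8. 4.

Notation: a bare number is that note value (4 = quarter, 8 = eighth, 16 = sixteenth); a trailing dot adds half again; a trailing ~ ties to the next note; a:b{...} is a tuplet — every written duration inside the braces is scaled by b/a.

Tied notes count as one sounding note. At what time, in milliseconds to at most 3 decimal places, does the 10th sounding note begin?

1. 0.0ms @ 0 + 2130.178ms (6)
2. 2130.178ms @ 6 + 1065.089ms (3)
3. 3195.266ms @ 9 + 355.03ms (1)
4. 3550.296ms @ 10 + 355.03ms (1)
5. 3905.325ms @ 11 + 355.03ms (1)
6. 4260.355ms @ 12 + 1065.089ms (3)
7. 5325.444ms @ 15 + 1065.089ms (3)
8. 6390.533ms @ 18 + 532.544ms (3/2)
9. 6923.077ms @ 39/2 + 532.544ms (3/2)
10. 7455.621ms @ 21 + 1065.089ms (3)

note 10 onset = 21b = 7455.621ms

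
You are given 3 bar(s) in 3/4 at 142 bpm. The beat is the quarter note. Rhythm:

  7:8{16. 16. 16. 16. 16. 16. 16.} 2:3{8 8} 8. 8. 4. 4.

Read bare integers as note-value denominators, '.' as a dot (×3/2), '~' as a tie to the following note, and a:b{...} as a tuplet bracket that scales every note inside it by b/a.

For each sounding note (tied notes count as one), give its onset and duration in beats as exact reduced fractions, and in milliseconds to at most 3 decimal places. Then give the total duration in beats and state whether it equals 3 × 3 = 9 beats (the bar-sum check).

1) 0.0ms=0b +181.087ms=3/7b
2) 181.087ms=3/7b +181.087ms=3/7b
3) 362.173ms=6/7b +181.087ms=3/7b
4) 543.26ms=9/7b +181.087ms=3/7b
5) 724.346ms=12/7b +181.087ms=3/7b
6) 905.433ms=15/7b +181.087ms=3/7b
7) 1086.519ms=18/7b +181.087ms=3/7b
8) 1267.606ms=3b +316.901ms=3/4b
9) 1584.507ms=15/4b +316.901ms=3/4b
10) 1901.408ms=9/2b +316.901ms=3/4b
11) 2218.31ms=21/4b +316.901ms=3/4b
12) 2535.211ms=6b +633.803ms=3/2b
13) 3169.014ms=15/2b +633.803ms=3/2b
Σ=9b of 9 (142bpm 3/4) — PASS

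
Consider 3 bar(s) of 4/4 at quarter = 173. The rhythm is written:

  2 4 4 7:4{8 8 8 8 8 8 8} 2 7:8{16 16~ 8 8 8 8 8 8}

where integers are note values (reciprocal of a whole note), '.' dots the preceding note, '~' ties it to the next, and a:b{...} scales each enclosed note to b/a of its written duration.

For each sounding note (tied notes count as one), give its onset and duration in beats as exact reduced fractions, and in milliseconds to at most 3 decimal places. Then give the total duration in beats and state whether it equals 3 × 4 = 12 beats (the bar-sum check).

1) 0.0ms=0b +693.642ms=2b
2) 693.642ms=2b +346.821ms=1b
3) 1040.462ms=3b +346.821ms=1b
4) 1387.283ms=4b +99.092ms=2/7b
5) 1486.375ms=30/7b +99.092ms=2/7b
6) 1585.467ms=32/7b +99.092ms=2/7b
7) 1684.558ms=34/7b +99.092ms=2/7b
8) 1783.65ms=36/7b +99.092ms=2/7b
9) 1882.742ms=38/7b +99.092ms=2/7b
10) 1981.833ms=40/7b +99.092ms=2/7b
11) 2080.925ms=6b +693.642ms=2b
12) 2774.566ms=8b +99.092ms=2/7b
13) 2873.658ms=58/7b +297.275ms=6/7b
14) 3170.933ms=64/7b +198.183ms=4/7b
15) 3369.116ms=68/7b +198.183ms=4/7b
16) 3567.3ms=72/7b +198.183ms=4/7b
17) 3765.483ms=76/7b +198.183ms=4/7b
18) 3963.666ms=80/7b +198.183ms=4/7b
Σ=12b of 12 (173bpm 4/4) — PASS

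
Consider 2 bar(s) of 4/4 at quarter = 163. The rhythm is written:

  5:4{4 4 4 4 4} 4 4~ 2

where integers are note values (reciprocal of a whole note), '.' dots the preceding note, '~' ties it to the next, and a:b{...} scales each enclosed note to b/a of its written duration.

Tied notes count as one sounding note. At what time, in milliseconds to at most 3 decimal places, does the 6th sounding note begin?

1. 0.0ms @ 0 + 294.479ms (4/5)
2. 294.479ms @ 4/5 + 294.479ms (4/5)
3. 588.957ms @ 8/5 + 294.479ms (4/5)
4. 883.436ms @ 12/5 + 294.479ms (4/5)
5. 1177.914ms @ 16/5 + 294.479ms (4/5)
6. 1472.393ms @ 4 + 368.098ms (1)
7. 1840.491ms @ 5 + 1104.294ms (3)

note 6 onset = 4b = 1472.393ms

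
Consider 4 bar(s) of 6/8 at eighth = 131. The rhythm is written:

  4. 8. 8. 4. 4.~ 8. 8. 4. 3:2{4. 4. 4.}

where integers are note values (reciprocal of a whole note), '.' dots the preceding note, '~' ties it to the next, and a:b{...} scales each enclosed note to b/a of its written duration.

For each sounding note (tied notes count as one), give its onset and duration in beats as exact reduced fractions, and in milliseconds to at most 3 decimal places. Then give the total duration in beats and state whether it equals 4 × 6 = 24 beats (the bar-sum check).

1) 0.0ms=0b +1374.046ms=3b
2) 1374.046ms=3b +687.023ms=3/2b
3) 2061.069ms=9/2b +687.023ms=3/2b
4) 2748.092ms=6b +1374.046ms=3b
5) 4122.137ms=9b +2061.069ms=9/2b
6) 6183.206ms=27/2b +687.023ms=3/2b
7) 6870.229ms=15b +1374.046ms=3b
8) 8244.275ms=18b +916.031ms=2b
9) 9160.305ms=20b +916.031ms=2b
10) 10076.336ms=22b +916.031ms=2b
Σ=24b of 24 (131bpm 6/8) — PASS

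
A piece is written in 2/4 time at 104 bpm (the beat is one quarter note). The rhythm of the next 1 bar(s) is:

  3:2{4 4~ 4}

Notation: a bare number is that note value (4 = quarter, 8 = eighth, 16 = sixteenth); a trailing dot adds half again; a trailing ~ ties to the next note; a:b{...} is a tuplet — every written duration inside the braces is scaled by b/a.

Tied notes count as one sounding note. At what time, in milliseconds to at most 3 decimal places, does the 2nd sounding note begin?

note 2 onset = 2/3b = 384.615ms

1. 0.0ms @ 0 + 384.615ms (2/3)
2. 384.615ms @ 2/3 + 769.231ms (4/3)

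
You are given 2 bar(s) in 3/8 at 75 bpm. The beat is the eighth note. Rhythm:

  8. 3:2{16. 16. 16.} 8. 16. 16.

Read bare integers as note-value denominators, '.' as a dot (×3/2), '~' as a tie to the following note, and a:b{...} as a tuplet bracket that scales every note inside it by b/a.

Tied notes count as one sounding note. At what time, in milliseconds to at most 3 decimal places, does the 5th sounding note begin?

1. 0.0ms @ 0 + 1200.0ms (3/2)
2. 1200.0ms @ 3/2 + 400.0ms (1/2)
3. 1600.0ms @ 2 + 400.0ms (1/2)
4. 2000.0ms @ 5/2 + 400.0ms (1/2)
5. 2400.0ms @ 3 + 1200.0ms (3/2)
6. 3600.0ms @ 9/2 + 600.0ms (3/4)
7. 4200.0ms @ 21/4 + 600.0ms (3/4)

note 5 onset = 3b = 2400.0ms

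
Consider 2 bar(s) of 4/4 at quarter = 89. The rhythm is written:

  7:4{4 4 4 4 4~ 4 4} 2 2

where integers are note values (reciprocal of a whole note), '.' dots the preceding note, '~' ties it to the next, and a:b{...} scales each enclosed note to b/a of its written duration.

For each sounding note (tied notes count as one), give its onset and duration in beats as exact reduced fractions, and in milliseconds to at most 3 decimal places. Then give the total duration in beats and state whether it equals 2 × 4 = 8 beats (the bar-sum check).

1) 0.0ms=0b +385.233ms=4/7b
2) 385.233ms=4/7b +385.233ms=4/7b
3) 770.465ms=8/7b +385.233ms=4/7b
4) 1155.698ms=12/7b +385.233ms=4/7b
5) 1540.931ms=16/7b +770.465ms=8/7b
6) 2311.396ms=24/7b +385.233ms=4/7b
7) 2696.629ms=4b +1348.315ms=2b
8) 4044.944ms=6b +1348.315ms=2b
Σ=8b of 8 (89bpm 4/4) — PASS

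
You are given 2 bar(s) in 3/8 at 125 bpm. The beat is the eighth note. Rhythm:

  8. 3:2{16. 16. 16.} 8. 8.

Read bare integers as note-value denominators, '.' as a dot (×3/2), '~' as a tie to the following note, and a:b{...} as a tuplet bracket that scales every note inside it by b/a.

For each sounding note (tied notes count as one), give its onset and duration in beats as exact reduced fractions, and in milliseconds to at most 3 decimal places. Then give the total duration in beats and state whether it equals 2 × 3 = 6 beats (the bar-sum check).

1) 0.0ms=0b +720.0ms=3/2b
2) 720.0ms=3/2b +240.0ms=1/2b
3) 960.0ms=2b +240.0ms=1/2b
4) 1200.0ms=5/2b +240.0ms=1/2b
5) 1440.0ms=3b +720.0ms=3/2b
6) 2160.0ms=9/2b +720.0ms=3/2b
Σ=6b of 6 (125bpm 3/8) — PASS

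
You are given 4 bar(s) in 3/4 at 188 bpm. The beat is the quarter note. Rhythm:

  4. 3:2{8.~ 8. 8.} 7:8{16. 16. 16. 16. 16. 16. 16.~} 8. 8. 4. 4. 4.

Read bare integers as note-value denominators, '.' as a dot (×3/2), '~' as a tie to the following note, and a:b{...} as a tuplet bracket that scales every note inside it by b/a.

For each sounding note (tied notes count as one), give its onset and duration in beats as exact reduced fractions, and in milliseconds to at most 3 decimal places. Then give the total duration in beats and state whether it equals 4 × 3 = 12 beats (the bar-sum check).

1) 0.0ms=0b +478.723ms=3/2b
2) 478.723ms=3/2b +319.149ms=1b
3) 797.872ms=5/2b +159.574ms=1/2b
4) 957.447ms=3b +136.778ms=3/7b
5) 1094.225ms=24/7b +136.778ms=3/7b
6) 1231.003ms=27/7b +136.778ms=3/7b
7) 1367.781ms=30/7b +136.778ms=3/7b
8) 1504.559ms=33/7b +136.778ms=3/7b
9) 1641.337ms=36/7b +136.778ms=3/7b
10) 1778.116ms=39/7b +376.14ms=33/28b
11) 2154.255ms=27/4b +239.362ms=3/4b
12) 2393.617ms=15/2b +478.723ms=3/2b
13) 2872.34ms=9b +478.723ms=3/2b
14) 3351.064ms=21/2b +478.723ms=3/2b
Σ=12b of 12 (188bpm 3/4) — PASS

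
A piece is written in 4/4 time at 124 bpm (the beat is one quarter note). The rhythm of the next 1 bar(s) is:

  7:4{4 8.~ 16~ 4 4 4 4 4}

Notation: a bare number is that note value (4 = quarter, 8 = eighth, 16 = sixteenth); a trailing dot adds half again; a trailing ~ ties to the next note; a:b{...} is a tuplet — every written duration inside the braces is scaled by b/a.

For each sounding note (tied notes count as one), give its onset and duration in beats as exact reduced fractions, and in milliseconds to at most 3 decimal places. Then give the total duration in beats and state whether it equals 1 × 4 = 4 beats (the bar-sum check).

1) 0.0ms=0b +276.498ms=4/7b
2) 276.498ms=4/7b +552.995ms=8/7b
3) 829.493ms=12/7b +276.498ms=4/7b
4) 1105.991ms=16/7b +276.498ms=4/7b
5) 1382.488ms=20/7b +276.498ms=4/7b
6) 1658.986ms=24/7b +276.498ms=4/7b
Σ=4b of 4 (124bpm 4/4) — PASS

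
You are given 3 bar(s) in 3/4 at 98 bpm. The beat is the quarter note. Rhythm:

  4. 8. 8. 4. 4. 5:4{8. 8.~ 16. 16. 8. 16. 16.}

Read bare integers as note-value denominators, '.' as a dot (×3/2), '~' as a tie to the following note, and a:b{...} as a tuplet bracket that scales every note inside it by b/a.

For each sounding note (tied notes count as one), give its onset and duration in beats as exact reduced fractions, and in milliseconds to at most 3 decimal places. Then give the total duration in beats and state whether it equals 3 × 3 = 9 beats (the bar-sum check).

1) 0.0ms=0b +918.367ms=3/2b
2) 918.367ms=3/2b +459.184ms=3/4b
3) 1377.551ms=9/4b +459.184ms=3/4b
4) 1836.735ms=3b +918.367ms=3/2b
5) 2755.102ms=9/2b +918.367ms=3/2b
6) 3673.469ms=6b +367.347ms=3/5b
7) 4040.816ms=33/5b +551.02ms=9/10b
8) 4591.837ms=15/2b +183.673ms=3/10b
9) 4775.51ms=39/5b +367.347ms=3/5b
10) 5142.857ms=42/5b +183.673ms=3/10b
11) 5326.531ms=87/10b +183.673ms=3/10b
Σ=9b of 9 (98bpm 3/4) — PASS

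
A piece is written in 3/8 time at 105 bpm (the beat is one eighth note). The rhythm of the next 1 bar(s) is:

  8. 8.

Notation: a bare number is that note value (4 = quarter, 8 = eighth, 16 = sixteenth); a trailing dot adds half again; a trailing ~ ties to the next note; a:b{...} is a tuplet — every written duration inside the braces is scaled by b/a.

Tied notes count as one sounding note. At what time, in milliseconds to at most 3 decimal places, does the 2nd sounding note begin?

1. 0.0ms @ 0 + 857.143ms (3/2)
2. 857.143ms @ 3/2 + 857.143ms (3/2)

note 2 onset = 3/2b = 857.143ms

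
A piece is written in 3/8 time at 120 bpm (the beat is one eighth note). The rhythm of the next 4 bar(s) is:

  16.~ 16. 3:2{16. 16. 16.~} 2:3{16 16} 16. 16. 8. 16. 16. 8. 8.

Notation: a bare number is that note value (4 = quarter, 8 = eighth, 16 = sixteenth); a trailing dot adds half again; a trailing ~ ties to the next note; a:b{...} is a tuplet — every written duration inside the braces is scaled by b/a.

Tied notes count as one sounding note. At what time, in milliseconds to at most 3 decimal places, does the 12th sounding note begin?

1. 0.0ms @ 0 + 750.0ms (3/2)
2. 750.0ms @ 3/2 + 250.0ms (1/2)
3. 1000.0ms @ 2 + 250.0ms (1/2)
4. 1250.0ms @ 5/2 + 625.0ms (5/4)
5. 1875.0ms @ 15/4 + 375.0ms (3/4)
6. 2250.0ms @ 9/2 + 375.0ms (3/4)
7. 2625.0ms @ 21/4 + 375.0ms (3/4)
8. 3000.0ms @ 6 + 750.0ms (3/2)
9. 3750.0ms @ 15/2 + 375.0ms (3/4)
10. 4125.0ms @ 33/4 + 375.0ms (3/4)
11. 4500.0ms @ 9 + 750.0ms (3/2)
12. 5250.0ms @ 21/2 + 750.0ms (3/2)

note 12 onset = 21/2b = 5250.0ms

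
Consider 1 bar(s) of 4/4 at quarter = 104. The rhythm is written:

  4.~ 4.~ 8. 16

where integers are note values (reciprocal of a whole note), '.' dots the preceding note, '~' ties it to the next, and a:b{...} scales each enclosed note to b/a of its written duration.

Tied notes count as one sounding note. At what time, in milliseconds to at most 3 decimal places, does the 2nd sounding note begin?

1. 0.0ms @ 0 + 2163.462ms (15/4)
2. 2163.462ms @ 15/4 + 144.231ms (1/4)

note 2 onset = 15/4b = 2163.462ms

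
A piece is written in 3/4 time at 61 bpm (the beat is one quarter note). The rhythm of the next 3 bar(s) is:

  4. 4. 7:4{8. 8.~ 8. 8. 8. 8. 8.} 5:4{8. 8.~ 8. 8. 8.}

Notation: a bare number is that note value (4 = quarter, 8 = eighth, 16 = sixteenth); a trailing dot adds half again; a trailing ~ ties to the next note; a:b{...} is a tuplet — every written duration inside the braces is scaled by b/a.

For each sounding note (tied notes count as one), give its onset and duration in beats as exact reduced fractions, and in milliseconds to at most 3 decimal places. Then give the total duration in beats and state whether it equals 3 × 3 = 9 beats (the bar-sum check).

1) 0.0ms=0b +1475.41ms=3/2b
2) 1475.41ms=3/2b +1475.41ms=3/2b
3) 2950.82ms=3b +421.546ms=3/7b
4) 3372.365ms=24/7b +843.091ms=6/7b
5) 4215.457ms=30/7b +421.546ms=3/7b
6) 4637.002ms=33/7b +421.546ms=3/7b
7) 5058.548ms=36/7b +421.546ms=3/7b
8) 5480.094ms=39/7b +421.546ms=3/7b
9) 5901.639ms=6b +590.164ms=3/5b
10) 6491.803ms=33/5b +1180.328ms=6/5b
11) 7672.131ms=39/5b +590.164ms=3/5b
12) 8262.295ms=42/5b +590.164ms=3/5b
Σ=9b of 9 (61bpm 3/4) — PASS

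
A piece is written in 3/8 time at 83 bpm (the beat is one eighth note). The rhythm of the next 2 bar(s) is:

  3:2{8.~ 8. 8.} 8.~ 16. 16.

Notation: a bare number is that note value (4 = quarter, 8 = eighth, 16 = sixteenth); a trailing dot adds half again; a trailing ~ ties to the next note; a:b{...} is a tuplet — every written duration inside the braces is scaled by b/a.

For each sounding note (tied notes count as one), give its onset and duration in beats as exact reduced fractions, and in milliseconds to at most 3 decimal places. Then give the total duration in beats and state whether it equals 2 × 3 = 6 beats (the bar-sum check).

1) 0.0ms=0b +1445.783ms=2b
2) 1445.783ms=2b +722.892ms=1b
3) 2168.675ms=3b +1626.506ms=9/4b
4) 3795.181ms=21/4b +542.169ms=3/4b
Σ=6b of 6 (83bpm 3/8) — PASS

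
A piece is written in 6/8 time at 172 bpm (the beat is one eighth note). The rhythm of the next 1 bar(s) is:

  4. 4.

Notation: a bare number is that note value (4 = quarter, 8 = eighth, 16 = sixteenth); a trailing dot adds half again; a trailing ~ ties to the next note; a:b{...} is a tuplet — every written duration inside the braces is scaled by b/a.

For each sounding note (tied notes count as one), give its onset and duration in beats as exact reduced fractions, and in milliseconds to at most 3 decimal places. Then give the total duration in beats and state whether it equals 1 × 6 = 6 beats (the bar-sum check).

1) 0.0ms=0b +1046.512ms=3b
2) 1046.512ms=3b +1046.512ms=3b
Σ=6b of 6 (172bpm 6/8) — PASS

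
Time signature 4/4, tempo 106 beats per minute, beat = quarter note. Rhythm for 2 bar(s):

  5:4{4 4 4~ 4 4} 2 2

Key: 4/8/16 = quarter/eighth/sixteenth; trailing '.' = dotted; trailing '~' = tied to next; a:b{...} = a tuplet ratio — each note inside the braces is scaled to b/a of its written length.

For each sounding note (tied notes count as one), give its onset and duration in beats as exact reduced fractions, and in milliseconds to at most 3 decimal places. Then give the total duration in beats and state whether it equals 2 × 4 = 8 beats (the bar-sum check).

1) 0.0ms=0b +452.83ms=4/5b
2) 452.83ms=4/5b +452.83ms=4/5b
3) 905.66ms=8/5b +905.66ms=8/5b
4) 1811.321ms=16/5b +452.83ms=4/5b
5) 2264.151ms=4b +1132.075ms=2b
6) 3396.226ms=6b +1132.075ms=2b
Σ=8b of 8 (106bpm 4/4) — PASS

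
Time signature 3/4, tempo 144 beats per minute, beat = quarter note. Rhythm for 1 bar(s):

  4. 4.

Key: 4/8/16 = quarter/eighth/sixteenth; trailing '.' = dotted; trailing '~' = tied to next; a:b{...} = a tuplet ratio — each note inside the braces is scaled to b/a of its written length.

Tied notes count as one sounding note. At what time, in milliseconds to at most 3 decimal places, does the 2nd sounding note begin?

1. 0.0ms @ 0 + 625.0ms (3/2)
2. 625.0ms @ 3/2 + 625.0ms (3/2)

note 2 onset = 3/2b = 625.0ms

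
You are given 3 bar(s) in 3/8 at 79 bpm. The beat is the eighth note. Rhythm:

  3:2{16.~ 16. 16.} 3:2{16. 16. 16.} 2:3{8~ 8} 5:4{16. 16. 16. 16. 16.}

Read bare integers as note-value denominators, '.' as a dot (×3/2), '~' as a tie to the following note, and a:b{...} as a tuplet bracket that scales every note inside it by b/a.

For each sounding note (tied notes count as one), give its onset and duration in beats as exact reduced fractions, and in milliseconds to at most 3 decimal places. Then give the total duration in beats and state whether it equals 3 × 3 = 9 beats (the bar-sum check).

1) 0.0ms=0b +759.494ms=1b
2) 759.494ms=1b +379.747ms=1/2b
3) 1139.241ms=3/2b +379.747ms=1/2b
4) 1518.987ms=2b +379.747ms=1/2b
5) 1898.734ms=5/2b +379.747ms=1/2b
6) 2278.481ms=3b +2278.481ms=3b
7) 4556.962ms=6b +455.696ms=3/5b
8) 5012.658ms=33/5b +455.696ms=3/5b
9) 5468.354ms=36/5b +455.696ms=3/5b
10) 5924.051ms=39/5b +455.696ms=3/5b
11) 6379.747ms=42/5b +455.696ms=3/5b
Σ=9b of 9 (79bpm 3/8) — PASS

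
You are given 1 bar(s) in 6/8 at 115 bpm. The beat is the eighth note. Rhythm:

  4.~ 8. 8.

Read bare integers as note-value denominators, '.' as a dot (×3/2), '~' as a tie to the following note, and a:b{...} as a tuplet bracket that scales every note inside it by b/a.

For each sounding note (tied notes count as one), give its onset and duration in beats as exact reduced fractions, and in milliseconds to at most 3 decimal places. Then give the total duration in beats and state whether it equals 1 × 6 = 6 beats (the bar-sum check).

1) 0.0ms=0b +2347.826ms=9/2b
2) 2347.826ms=9/2b +782.609ms=3/2b
Σ=6b of 6 (115bpm 6/8) — PASS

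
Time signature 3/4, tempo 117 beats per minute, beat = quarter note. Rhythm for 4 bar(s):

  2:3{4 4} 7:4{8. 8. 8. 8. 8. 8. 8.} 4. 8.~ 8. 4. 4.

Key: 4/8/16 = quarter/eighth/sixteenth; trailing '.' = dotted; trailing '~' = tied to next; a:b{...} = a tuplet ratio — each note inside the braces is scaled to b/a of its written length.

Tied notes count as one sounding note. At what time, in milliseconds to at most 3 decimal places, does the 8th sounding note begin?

note 8 onset = 36/7b = 2637.363ms

1. 0.0ms @ 0 + 769.231ms (3/2)
2. 769.231ms @ 3/2 + 769.231ms (3/2)
3. 1538.462ms @ 3 + 219.78ms (3/7)
4. 1758.242ms @ 24/7 + 219.78ms (3/7)
5. 1978.022ms @ 27/7 + 219.78ms (3/7)
6. 2197.802ms @ 30/7 + 219.78ms (3/7)
7. 2417.582ms @ 33/7 + 219.78ms (3/7)
8. 2637.363ms @ 36/7 + 219.78ms (3/7)
9. 2857.143ms @ 39/7 + 219.78ms (3/7)
10. 3076.923ms @ 6 + 769.231ms (3/2)
11. 3846.154ms @ 15/2 + 769.231ms (3/2)
12. 4615.385ms @ 9 + 769.231ms (3/2)
13. 5384.615ms @ 21/2 + 769.231ms (3/2)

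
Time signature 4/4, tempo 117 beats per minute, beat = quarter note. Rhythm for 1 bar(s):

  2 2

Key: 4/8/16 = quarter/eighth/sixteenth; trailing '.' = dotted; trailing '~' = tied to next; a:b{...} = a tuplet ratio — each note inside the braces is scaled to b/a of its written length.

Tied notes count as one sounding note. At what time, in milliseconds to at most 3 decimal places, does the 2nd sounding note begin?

note 2 onset = 2b = 1025.641ms

1. 0.0ms @ 0 + 1025.641ms (2)
2. 1025.641ms @ 2 + 1025.641ms (2)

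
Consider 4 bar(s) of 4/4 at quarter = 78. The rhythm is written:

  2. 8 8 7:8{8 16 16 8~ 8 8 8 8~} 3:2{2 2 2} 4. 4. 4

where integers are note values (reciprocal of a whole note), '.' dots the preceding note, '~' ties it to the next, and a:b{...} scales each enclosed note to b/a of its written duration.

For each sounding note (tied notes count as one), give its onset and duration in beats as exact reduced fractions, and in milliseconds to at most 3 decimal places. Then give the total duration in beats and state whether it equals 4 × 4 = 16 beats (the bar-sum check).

1) 0.0ms=0b +2307.692ms=3b
2) 2307.692ms=3b +384.615ms=1/2b
3) 2692.308ms=7/2b +384.615ms=1/2b
4) 3076.923ms=4b +439.56ms=4/7b
5) 3516.484ms=32/7b +219.78ms=2/7b
6) 3736.264ms=34/7b +219.78ms=2/7b
7) 3956.044ms=36/7b +879.121ms=8/7b
8) 4835.165ms=44/7b +439.56ms=4/7b
9) 5274.725ms=48/7b +439.56ms=4/7b
10) 5714.286ms=52/7b +1465.201ms=40/21b
11) 7179.487ms=28/3b +1025.641ms=4/3b
12) 8205.128ms=32/3b +1025.641ms=4/3b
13) 9230.769ms=12b +1153.846ms=3/2b
14) 10384.615ms=27/2b +1153.846ms=3/2b
15) 11538.462ms=15b +769.231ms=1b
Σ=16b of 16 (78bpm 4/4) — PASS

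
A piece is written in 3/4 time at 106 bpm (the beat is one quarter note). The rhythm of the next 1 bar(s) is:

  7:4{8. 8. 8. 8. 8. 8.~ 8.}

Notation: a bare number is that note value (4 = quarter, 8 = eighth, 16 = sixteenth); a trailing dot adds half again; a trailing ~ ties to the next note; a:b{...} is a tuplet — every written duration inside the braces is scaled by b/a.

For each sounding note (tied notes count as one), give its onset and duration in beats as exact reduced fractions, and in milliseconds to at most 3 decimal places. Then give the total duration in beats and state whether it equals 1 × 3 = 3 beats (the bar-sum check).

1) 0.0ms=0b +242.588ms=3/7b
2) 242.588ms=3/7b +242.588ms=3/7b
3) 485.175ms=6/7b +242.588ms=3/7b
4) 727.763ms=9/7b +242.588ms=3/7b
5) 970.35ms=12/7b +242.588ms=3/7b
6) 1212.938ms=15/7b +485.175ms=6/7b
Σ=3b of 3 (106bpm 3/4) — PASS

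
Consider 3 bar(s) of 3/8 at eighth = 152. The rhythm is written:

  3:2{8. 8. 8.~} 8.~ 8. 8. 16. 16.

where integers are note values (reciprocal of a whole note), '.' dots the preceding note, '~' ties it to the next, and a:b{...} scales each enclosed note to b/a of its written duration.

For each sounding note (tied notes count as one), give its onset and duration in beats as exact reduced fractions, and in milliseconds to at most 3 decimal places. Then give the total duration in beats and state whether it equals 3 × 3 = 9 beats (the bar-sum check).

1) 0.0ms=0b +394.737ms=1b
2) 394.737ms=1b +394.737ms=1b
3) 789.474ms=2b +1578.947ms=4b
4) 2368.421ms=6b +592.105ms=3/2b
5) 2960.526ms=15/2b +296.053ms=3/4b
6) 3256.579ms=33/4b +296.053ms=3/4b
Σ=9b of 9 (152bpm 3/8) — PASS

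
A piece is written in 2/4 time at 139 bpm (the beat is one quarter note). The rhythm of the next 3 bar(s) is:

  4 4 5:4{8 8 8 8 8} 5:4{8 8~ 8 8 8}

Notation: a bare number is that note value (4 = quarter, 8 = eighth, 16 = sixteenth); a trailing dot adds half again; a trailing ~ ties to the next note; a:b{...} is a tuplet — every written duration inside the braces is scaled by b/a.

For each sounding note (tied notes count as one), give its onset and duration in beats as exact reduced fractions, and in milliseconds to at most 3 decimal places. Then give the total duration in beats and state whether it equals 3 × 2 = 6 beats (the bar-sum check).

1) 0.0ms=0b +431.655ms=1b
2) 431.655ms=1b +431.655ms=1b
3) 863.309ms=2b +172.662ms=2/5b
4) 1035.971ms=12/5b +172.662ms=2/5b
5) 1208.633ms=14/5b +172.662ms=2/5b
6) 1381.295ms=16/5b +172.662ms=2/5b
7) 1553.957ms=18/5b +172.662ms=2/5b
8) 1726.619ms=4b +172.662ms=2/5b
9) 1899.281ms=22/5b +345.324ms=4/5b
10) 2244.604ms=26/5b +172.662ms=2/5b
11) 2417.266ms=28/5b +172.662ms=2/5b
Σ=6b of 6 (139bpm 2/4) — PASS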